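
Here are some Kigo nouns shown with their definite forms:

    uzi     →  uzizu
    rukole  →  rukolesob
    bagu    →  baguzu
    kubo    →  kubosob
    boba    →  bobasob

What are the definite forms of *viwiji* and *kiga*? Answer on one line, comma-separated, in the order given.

viwijizu, kigasob

The alternation tracks the last vowel of the stem — -zu when the last vowel of the stem is a high vowel (*uzi*, *bagu*); -sob when the last vowel of the stem is a non-high vowel (*rukole*, *kubo*, *boba*).
*viwiji*: last vowel = /i/, a high vowel → -zu → *viwijizu*.
*kiga*: last vowel = /a/, a non-high vowel → -sob → *kigasob*.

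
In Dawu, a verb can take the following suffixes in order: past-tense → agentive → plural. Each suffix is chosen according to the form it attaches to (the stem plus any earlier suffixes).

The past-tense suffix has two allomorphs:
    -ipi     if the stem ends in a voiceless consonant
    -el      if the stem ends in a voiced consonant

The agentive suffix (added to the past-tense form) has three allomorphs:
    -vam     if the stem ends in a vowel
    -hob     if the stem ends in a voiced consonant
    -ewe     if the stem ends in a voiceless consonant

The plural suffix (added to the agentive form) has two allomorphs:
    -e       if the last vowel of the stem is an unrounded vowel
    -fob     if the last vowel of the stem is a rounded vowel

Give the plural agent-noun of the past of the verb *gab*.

Since the final consonant of *gab* is /b/ (voiced), it takes -el, giving *gabel*.
Since the final sound of the past-tense form *gabel* is /l/ (a voiced consonant), it takes -hob, giving *gabelhob*.
The agentive form *gabelhob* — last vowel /o/ (a rounded vowel) → -fob → *gabelhobfob*.

gabelhobfob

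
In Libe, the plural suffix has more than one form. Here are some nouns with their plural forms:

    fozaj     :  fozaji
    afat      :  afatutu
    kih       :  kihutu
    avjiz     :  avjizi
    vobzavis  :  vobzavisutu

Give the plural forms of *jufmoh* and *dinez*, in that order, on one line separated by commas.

The suffix is conditioned by the final consonant: -utu when the stem ends in a voiceless consonant (*afat*, *kih*, *vobzavis*); -i when the stem ends in a voiced consonant (*fozaj*, *avjiz*).
*jufmoh* — final consonant /h/ (voiceless) → -utu → *jufmohutu*.
*dinez*: final consonant = /z/, voiced → -i → *dinezi*.

jufmohutu, dinezi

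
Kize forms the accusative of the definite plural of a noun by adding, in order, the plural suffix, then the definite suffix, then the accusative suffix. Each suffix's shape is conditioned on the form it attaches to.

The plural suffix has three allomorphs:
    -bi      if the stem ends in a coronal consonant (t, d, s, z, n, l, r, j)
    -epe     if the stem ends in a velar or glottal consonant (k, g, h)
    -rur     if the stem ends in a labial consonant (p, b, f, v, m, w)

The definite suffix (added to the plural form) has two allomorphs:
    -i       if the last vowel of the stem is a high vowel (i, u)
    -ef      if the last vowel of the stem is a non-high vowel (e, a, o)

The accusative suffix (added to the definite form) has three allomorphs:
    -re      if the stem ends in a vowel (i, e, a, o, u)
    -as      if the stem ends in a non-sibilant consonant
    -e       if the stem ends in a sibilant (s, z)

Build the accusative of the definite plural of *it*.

The final consonant of *it* is /t/, which is coronal, so the plural suffix is -bi, giving *itbi*.
The plural form *itbi* — last vowel /i/ (a high vowel) → -i → *itbii*.
The definite form *itbii*: final sound = /i/, a vowel → -re → *itbiire*.

itbiire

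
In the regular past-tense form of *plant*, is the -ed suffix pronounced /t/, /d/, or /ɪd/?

/ɪd/

The stem *plant* ends in /t/ or /d/.
The -ed suffix is realized as /ɪd/ after /t, d/; as /t/ after other voiceless consonants; and as /d/ after other voiced sounds.
So -ed on *plant* is pronounced /ɪd/.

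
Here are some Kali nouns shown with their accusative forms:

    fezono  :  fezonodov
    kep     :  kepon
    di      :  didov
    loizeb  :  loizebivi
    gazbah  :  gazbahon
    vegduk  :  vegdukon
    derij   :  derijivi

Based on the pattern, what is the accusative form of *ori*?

oridov

The pattern is voicing of the final sound: -on when the stem ends in a voiceless consonant (*kep*, *gazbah*, *vegduk*); -ivi when the stem ends in a voiced consonant (*loizeb*, *derij*); -dov when the stem ends in a vowel (*fezono*, *di*).
The final sound of *ori* is /i/, which is a vowel, so the suffix is -dov, giving *oridov*.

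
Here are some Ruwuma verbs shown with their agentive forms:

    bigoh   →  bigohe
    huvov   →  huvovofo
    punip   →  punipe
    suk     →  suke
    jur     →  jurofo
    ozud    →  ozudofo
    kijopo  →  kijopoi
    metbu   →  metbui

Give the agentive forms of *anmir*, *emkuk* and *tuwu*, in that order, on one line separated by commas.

anmirofo, emkuke, tuwui

The alternation tracks the final sound of the stem — -e when the stem ends in a voiceless consonant (*bigoh*, *punip*, *suk*); -ofo when the stem ends in a voiced consonant (*huvov*, *jur*, *ozud*); -i when the stem ends in a vowel (*kijopo*, *metbu*).
The final sound of *anmir* is /r/, which is a voiced consonant, so the suffix is -ofo, giving *anmirofo*.
The final sound of *emkuk* is /k/, which is a voiceless consonant, so the suffix is -e, giving *emkuke*.
Since the final sound of *tuwu* is /u/ (a vowel), it takes -i, giving *tuwui*.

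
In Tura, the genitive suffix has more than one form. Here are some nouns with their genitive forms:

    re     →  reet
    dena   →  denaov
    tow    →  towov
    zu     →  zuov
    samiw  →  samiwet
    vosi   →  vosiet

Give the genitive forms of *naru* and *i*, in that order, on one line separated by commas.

Looking at the last vowel of each stem: -et when the last vowel of the stem is a front vowel (*re*, *samiw*, *vosi*); -ov when the last vowel of the stem is a back vowel (*dena*, *tow*, *zu*).
*naru* — last vowel /u/ (a back vowel) → -ov → *naruov*.
*i*: last vowel = /i/, a front vowel → -et → *iet*.

naruov, iet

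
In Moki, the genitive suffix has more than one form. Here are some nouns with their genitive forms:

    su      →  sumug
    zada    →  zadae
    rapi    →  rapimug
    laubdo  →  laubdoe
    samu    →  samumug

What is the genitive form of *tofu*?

Looking at the last vowel of each stem: -mug when the last vowel of the stem is a high vowel (*su*, *rapi*, *samu*); -e when the last vowel of the stem is a non-high vowel (*zada*, *laubdo*).
Since the last vowel of *tofu* is /u/ (a high vowel), it takes -mug, giving *tofumug*.

tofumug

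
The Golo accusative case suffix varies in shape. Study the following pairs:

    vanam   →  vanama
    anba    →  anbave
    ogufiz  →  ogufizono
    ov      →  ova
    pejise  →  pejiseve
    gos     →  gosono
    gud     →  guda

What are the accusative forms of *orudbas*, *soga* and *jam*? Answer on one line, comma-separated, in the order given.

Looking at the final sound of each stem: -ono when the stem ends in a sibilant (*ogufiz*, *gos*); -a when the stem ends in a non-sibilant consonant (*vanam*, *ov*, *gud*); -ve when the stem ends in a vowel (*anba*, *pejise*).
*orudbas* — final sound /s/ (a sibilant) → -ono → *orudbasono*.
*soga*: final sound = /a/, a vowel → -ve → *sogave*.
*jam*: final sound = /m/, a non-sibilant consonant → -a → *jama*.

orudbasono, sogave, jama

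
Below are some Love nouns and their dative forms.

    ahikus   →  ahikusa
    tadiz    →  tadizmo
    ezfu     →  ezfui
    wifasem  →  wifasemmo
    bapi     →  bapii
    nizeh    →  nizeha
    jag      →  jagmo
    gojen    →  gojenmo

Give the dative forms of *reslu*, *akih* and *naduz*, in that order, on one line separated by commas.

reslui, akiha, naduzmo

Looking at the final sound of each stem: -a when the stem ends in a voiceless consonant (*ahikus*, *nizeh*); -mo when the stem ends in a voiced consonant (*tadiz*, *wifasem*, *jag*, *gojen*); -i when the stem ends in a vowel (*ezfu*, *bapi*).
Since the final sound of *reslu* is /u/ (a vowel), it takes -i, giving *reslui*.
*akih* — final sound /h/ (a voiceless consonant) → -a → *akiha*.
*naduz*: final sound = /z/, a voiced consonant → -mo → *naduzmo*.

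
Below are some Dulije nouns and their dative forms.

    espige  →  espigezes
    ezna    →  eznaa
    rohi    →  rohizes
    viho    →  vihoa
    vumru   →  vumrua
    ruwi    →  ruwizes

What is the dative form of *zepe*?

Looking at the last vowel of each stem: -zes when the last vowel of the stem is a front vowel (*espige*, *rohi*, *ruwi*); -a when the last vowel of the stem is a back vowel (*ezna*, *viho*, *vumru*).
Since the last vowel of *zepe* is /e/ (a front vowel), it takes -zes, giving *zepezes*.

zepezes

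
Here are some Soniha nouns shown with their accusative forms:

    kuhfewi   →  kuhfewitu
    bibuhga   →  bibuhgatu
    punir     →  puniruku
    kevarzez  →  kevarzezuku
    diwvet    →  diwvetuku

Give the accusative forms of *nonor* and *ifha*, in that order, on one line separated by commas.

The pattern is consonant vs. vowel: -uku when the stem ends in a consonant (*punir*, *kevarzez*, *diwvet*); -tu when the stem ends in a vowel (*kuhfewi*, *bibuhga*).
Since the final sound of *nonor* is /r/ (a consonant), it takes -uku, giving *nonoruku*.
*ifha* — final sound /a/ (a vowel) → -tu → *ifhatu*.

nonoruku, ifhatu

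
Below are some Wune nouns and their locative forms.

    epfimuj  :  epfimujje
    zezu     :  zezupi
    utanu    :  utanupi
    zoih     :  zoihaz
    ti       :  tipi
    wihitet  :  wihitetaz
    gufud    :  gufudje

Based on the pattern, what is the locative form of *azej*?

Looking at the final sound of each stem: -az when the stem ends in a voiceless consonant (*zoih*, *wihitet*); -je when the stem ends in a voiced consonant (*epfimuj*, *gufud*); -pi when the stem ends in a vowel (*zezu*, *utanu*, *ti*).
The final sound of *azej* is /j/, which is a voiced consonant, so the suffix is -je, giving *azejje*.

azejje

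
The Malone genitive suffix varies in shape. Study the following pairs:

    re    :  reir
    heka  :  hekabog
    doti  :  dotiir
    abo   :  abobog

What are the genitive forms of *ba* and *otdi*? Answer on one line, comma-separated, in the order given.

The suffix is conditioned by the last vowel: -ir when the last vowel of the stem is a front vowel (*re*, *doti*); -bog when the last vowel of the stem is a back vowel (*heka*, *abo*).
Since the last vowel of *ba* is /a/ (a back vowel), it takes -bog, giving *babog*.
Since the last vowel of *otdi* is /i/ (a front vowel), it takes -ir, giving *otdiir*.

babog, otdiir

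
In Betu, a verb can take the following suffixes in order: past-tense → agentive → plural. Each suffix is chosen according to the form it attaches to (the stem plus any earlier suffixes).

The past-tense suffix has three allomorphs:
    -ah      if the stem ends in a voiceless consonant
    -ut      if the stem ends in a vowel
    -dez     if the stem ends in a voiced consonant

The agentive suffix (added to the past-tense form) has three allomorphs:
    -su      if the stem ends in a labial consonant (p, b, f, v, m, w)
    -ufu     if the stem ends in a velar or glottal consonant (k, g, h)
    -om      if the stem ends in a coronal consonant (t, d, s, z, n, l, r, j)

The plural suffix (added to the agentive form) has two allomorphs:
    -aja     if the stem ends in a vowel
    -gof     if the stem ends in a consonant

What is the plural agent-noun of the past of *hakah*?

hakahahufuaja

The final sound of *hakah* is /h/, which is a voiceless consonant, so the past-tense suffix is -ah, giving *hakahah*.
The final consonant of the past-tense form *hakahah* is /h/, which is velar/glottal, so the agentive suffix is -ufu, giving *hakahahufu*.
The agentive form *hakahahufu* — final sound /u/ (a vowel) → -aja → *hakahahufuaja*.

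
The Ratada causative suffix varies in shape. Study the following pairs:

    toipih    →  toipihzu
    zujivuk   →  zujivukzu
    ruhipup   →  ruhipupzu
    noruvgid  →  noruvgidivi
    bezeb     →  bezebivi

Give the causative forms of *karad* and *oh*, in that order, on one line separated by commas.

karadivi, ohzu

Looking at the final consonant of each stem: -zu when the stem ends in a voiceless consonant (*toipih*, *zujivuk*, *ruhipup*); -ivi when the stem ends in a voiced consonant (*noruvgid*, *bezeb*).
*karad*: final consonant = /d/, voiced → -ivi → *karadivi*.
*oh*: final consonant = /h/, voiceless → -zu → *ohzu*.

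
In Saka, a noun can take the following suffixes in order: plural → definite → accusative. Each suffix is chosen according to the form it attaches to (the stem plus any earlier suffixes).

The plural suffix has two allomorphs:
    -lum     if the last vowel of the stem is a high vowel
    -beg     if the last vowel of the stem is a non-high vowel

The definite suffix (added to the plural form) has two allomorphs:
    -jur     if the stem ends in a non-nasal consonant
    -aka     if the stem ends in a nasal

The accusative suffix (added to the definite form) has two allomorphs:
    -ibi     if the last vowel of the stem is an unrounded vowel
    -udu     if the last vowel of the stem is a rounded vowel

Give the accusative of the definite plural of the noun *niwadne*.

niwadnebegjurudu

*niwadne*: last vowel = /e/, a non-high vowel → -beg → *niwadnebeg*.
Since the final consonant of the plural form *niwadnebeg* is /g/ (non-nasal), it takes -jur, giving *niwadnebegjur*.
The definite form *niwadnebegjur*: last vowel = /u/, a rounded vowel → -udu → *niwadnebegjurudu*.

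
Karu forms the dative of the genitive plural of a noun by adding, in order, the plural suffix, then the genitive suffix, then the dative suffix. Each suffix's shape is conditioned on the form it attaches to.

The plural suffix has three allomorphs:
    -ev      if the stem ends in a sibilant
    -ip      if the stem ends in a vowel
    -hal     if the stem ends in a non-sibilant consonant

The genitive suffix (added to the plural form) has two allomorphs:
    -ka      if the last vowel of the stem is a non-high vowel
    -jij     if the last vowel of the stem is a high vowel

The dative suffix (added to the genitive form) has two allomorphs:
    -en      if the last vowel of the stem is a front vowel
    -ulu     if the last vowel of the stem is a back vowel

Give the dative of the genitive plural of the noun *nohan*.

nohanhalkaulu

*nohan*: final sound = /n/, a non-sibilant consonant → -hal → *nohanhal*.
The last vowel of the plural form *nohanhal* is /a/, which is a non-high vowel, so the genitive suffix is -ka, giving *nohanhalka*.
Since the last vowel of the genitive form *nohanhalka* is /a/ (a back vowel), it takes -ulu, giving *nohanhalkaulu*.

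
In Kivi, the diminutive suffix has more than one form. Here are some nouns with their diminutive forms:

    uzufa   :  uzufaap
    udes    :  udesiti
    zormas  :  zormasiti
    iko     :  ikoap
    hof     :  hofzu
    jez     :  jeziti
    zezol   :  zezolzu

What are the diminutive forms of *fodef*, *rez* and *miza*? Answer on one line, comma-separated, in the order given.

Looking at the final sound of each stem: -iti when the stem ends in a sibilant (*udes*, *zormas*, *jez*); -zu when the stem ends in a non-sibilant consonant (*hof*, *zezol*); -ap when the stem ends in a vowel (*uzufa*, *iko*).
Since the final sound of *fodef* is /f/ (a non-sibilant consonant), it takes -zu, giving *fodefzu*.
The final sound of *rez* is /z/, which is a sibilant, so the suffix is -iti, giving *reziti*.
*miza*: final sound = /a/, a vowel → -ap → *mizaap*.

fodefzu, reziti, mizaap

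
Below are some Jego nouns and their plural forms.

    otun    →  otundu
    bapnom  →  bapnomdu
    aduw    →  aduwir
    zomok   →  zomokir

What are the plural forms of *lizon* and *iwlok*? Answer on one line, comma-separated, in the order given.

lizondu, iwlokir

The alternation tracks the final consonant of the stem — -du when the stem ends in a nasal (*otun*, *bapnom*); -ir when the stem ends in a non-nasal consonant (*aduw*, *zomok*).
*lizon*: final consonant = /n/, a nasal → -du → *lizondu*.
The final consonant of *iwlok* is /k/, which is non-nasal, so the suffix is -ir, giving *iwlokir*.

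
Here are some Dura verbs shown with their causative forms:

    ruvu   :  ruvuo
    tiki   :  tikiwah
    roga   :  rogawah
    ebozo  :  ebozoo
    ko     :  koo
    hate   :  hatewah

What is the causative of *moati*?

moatiwah

Looking at the last vowel of each stem: -o when the last vowel of the stem is a rounded vowel (*ruvu*, *ebozo*, *ko*); -wah when the last vowel of the stem is an unrounded vowel (*tiki*, *roga*, *hate*).
*moati* — last vowel /i/ (an unrounded vowel) → -wah → *moatiwah*.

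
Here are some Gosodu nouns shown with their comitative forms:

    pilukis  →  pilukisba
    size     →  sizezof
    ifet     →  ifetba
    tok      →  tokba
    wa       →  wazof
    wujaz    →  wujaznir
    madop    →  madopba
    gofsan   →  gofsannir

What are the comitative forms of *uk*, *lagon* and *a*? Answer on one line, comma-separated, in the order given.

The alternation tracks the final sound of the stem — -ba when the stem ends in a voiceless consonant (*pilukis*, *ifet*, *tok*, *madop*); -nir when the stem ends in a voiced consonant (*wujaz*, *gofsan*); -zof when the stem ends in a vowel (*size*, *wa*).
The final sound of *uk* is /k/, which is a voiceless consonant, so the suffix is -ba, giving *ukba*.
Since the final sound of *lagon* is /n/ (a voiced consonant), it takes -nir, giving *lagonnir*.
The final sound of *a* is /a/, which is a vowel, so the suffix is -zof, giving *azof*.

ukba, lagonnir, azof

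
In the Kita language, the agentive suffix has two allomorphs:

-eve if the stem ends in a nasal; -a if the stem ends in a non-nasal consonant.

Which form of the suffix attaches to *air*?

-a

*air*: final consonant = /r/, non-nasal → -a.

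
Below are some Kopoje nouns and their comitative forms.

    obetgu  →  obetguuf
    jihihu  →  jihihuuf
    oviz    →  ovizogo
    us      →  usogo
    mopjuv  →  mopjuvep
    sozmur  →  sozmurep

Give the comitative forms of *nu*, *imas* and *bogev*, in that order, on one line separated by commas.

Looking at the final sound of each stem: -ogo when the stem ends in a sibilant (*oviz*, *us*); -ep when the stem ends in a non-sibilant consonant (*mopjuv*, *sozmur*); -uf when the stem ends in a vowel (*obetgu*, *jihihu*).
The final sound of *nu* is /u/, which is a vowel, so the suffix is -uf, giving *nuuf*.
The final sound of *imas* is /s/, which is a sibilant, so the suffix is -ogo, giving *imasogo*.
*bogev*: final sound = /v/, a non-sibilant consonant → -ep → *bogevep*.

nuuf, imasogo, bogevep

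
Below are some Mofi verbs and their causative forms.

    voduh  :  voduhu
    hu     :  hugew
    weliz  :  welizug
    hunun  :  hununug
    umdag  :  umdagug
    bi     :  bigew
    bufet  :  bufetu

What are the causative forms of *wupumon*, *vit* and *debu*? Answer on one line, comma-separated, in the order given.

Looking at the final sound of each stem: -u when the stem ends in a voiceless consonant (*voduh*, *bufet*); -ug when the stem ends in a voiced consonant (*weliz*, *hunun*, *umdag*); -gew when the stem ends in a vowel (*hu*, *bi*).
*wupumon*: final sound = /n/, a voiced consonant → -ug → *wupumonug*.
Since the final sound of *vit* is /t/ (a voiceless consonant), it takes -u, giving *vitu*.
*debu*: final sound = /u/, a vowel → -gew → *debugew*.

wupumonug, vitu, debugew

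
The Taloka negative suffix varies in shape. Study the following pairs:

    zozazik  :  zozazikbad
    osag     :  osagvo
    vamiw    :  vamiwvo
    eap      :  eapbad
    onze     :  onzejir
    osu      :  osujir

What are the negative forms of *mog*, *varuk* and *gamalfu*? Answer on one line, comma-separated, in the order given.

The suffix is conditioned by the final sound: -bad when the stem ends in a voiceless consonant (*zozazik*, *eap*); -vo when the stem ends in a voiced consonant (*osag*, *vamiw*); -jir when the stem ends in a vowel (*onze*, *osu*).
*mog*: final sound = /g/, a voiced consonant → -vo → *mogvo*.
*varuk* — final sound /k/ (a voiceless consonant) → -bad → *varukbad*.
The final sound of *gamalfu* is /u/, which is a vowel, so the suffix is -jir, giving *gamalfujir*.

mogvo, varukbad, gamalfujir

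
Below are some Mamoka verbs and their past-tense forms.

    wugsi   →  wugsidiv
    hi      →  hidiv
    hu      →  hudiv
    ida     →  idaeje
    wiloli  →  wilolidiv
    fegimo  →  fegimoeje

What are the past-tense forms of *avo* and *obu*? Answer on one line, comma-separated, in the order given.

The alternation tracks the last vowel of the stem — -div when the last vowel of the stem is a high vowel (*wugsi*, *hi*, *hu*, *wiloli*); -eje when the last vowel of the stem is a non-high vowel (*ida*, *fegimo*).
*avo*: last vowel = /o/, a non-high vowel → -eje → *avoeje*.
Since the last vowel of *obu* is /u/ (a high vowel), it takes -div, giving *obudiv*.

avoeje, obudiv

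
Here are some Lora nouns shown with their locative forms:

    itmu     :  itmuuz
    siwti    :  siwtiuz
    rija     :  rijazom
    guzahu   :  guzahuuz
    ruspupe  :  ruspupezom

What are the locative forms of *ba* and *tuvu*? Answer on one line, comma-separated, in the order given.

The alternation tracks the last vowel of the stem — -uz when the last vowel of the stem is a high vowel (*itmu*, *siwti*, *guzahu*); -zom when the last vowel of the stem is a non-high vowel (*rija*, *ruspupe*).
Since the last vowel of *ba* is /a/ (a non-high vowel), it takes -zom, giving *bazom*.
*tuvu* — last vowel /u/ (a high vowel) → -uz → *tuvuuz*.

bazom, tuvuuz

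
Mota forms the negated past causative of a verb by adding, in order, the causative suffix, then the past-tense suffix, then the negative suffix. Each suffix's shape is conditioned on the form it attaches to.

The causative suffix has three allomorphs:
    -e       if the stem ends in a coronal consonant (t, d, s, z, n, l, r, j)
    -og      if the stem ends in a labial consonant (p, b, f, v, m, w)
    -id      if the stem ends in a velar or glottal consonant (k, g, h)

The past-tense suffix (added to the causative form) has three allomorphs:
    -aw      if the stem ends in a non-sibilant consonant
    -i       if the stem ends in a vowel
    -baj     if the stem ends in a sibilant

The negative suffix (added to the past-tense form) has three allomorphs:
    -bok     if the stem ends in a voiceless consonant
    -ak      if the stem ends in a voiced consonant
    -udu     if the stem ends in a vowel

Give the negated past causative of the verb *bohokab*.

bohokabogawak

The final consonant of *bohokab* is /b/, which is labial, so the causative suffix is -og, giving *bohokabog*.
The causative form *bohokabog*: final sound = /g/, a non-sibilant consonant → -aw → *bohokabogaw*.
Since the final sound of the past-tense form *bohokabogaw* is /w/ (a voiced consonant), it takes -ak, giving *bohokabogawak*.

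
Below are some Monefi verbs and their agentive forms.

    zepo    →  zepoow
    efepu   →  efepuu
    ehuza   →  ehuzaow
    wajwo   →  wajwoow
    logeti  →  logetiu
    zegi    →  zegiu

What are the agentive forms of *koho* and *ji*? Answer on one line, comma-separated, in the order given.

kohoow, jiu

The alternation tracks the last vowel of the stem — -u when the last vowel of the stem is a high vowel (*efepu*, *logeti*, *zegi*); -ow when the last vowel of the stem is a non-high vowel (*zepo*, *ehuza*, *wajwo*).
The last vowel of *koho* is /o/, which is a non-high vowel, so the suffix is -ow, giving *kohoow*.
*ji*: last vowel = /i/, a high vowel → -u → *jiu*.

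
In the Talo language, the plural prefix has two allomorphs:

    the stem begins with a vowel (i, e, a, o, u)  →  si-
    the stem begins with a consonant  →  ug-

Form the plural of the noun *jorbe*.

*jorbe*: first sound = /j/, a consonant → ug- → *ugjorbe*.

ugjorbe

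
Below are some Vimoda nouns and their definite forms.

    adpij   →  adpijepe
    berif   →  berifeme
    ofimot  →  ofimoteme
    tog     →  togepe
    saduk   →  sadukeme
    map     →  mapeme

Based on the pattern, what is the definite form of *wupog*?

Looking at the final consonant of each stem: -eme when the stem ends in a voiceless consonant (*berif*, *ofimot*, *saduk*, *map*); -epe when the stem ends in a voiced consonant (*adpij*, *tog*).
*wupog* — final consonant /g/ (voiced) → -epe → *wupogepe*.

wupogepe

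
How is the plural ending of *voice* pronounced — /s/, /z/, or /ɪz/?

/ɪz/

The stem *voice* ends in a sibilant (/s, z, ʃ, ʒ, tʃ, dʒ/).
The plural suffix surfaces as /ɪz/ after sibilants, /s/ after other voiceless consonants, and /z/ after other voiced sounds.
So the plural -s on *voice* is pronounced /ɪz/.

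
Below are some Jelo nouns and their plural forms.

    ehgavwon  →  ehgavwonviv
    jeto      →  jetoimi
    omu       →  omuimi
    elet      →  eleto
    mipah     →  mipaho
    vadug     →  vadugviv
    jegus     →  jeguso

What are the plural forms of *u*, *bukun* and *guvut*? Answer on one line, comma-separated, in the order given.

uimi, bukunviv, guvuto

The alternation tracks the final sound of the stem — -o when the stem ends in a voiceless consonant (*elet*, *mipah*, *jegus*); -viv when the stem ends in a voiced consonant (*ehgavwon*, *vadug*); -imi when the stem ends in a vowel (*jeto*, *omu*).
Since the final sound of *u* is /u/ (a vowel), it takes -imi, giving *uimi*.
Since the final sound of *bukun* is /n/ (a voiced consonant), it takes -viv, giving *bukunviv*.
Since the final sound of *guvut* is /t/ (a voiceless consonant), it takes -o, giving *guvuto*.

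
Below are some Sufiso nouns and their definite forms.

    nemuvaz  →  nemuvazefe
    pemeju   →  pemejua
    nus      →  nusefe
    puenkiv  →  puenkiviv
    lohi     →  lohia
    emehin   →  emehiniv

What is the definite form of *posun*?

Looking at the final sound of each stem: -efe when the stem ends in a sibilant (*nemuvaz*, *nus*); -iv when the stem ends in a non-sibilant consonant (*puenkiv*, *emehin*); -a when the stem ends in a vowel (*pemeju*, *lohi*).
*posun*: final sound = /n/, a non-sibilant consonant → -iv → *posuniv*.

posuniv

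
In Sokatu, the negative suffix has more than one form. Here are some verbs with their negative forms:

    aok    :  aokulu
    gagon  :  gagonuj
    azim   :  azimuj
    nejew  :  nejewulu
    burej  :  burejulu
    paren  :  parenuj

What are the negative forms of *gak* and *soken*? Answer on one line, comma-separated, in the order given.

Looking at the final consonant of each stem: -uj when the stem ends in a nasal (*gagon*, *azim*, *paren*); -ulu when the stem ends in a non-nasal consonant (*aok*, *nejew*, *burej*).
*gak* — final consonant /k/ (non-nasal) → -ulu → *gakulu*.
*soken*: final consonant = /n/, a nasal → -uj → *sokenuj*.

gakulu, sokenuj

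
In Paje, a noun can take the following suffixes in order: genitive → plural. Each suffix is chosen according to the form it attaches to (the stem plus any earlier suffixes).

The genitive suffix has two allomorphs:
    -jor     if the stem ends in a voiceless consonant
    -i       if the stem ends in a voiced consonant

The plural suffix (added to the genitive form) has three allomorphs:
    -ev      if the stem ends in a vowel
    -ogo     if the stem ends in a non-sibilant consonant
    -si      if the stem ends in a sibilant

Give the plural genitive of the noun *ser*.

seriev

The final consonant of *ser* is /r/, which is voiced, so the genitive suffix is -i, giving *seri*.
The final sound of the genitive form *seri* is /i/, which is a vowel, so the plural suffix is -ev, giving *seriev*.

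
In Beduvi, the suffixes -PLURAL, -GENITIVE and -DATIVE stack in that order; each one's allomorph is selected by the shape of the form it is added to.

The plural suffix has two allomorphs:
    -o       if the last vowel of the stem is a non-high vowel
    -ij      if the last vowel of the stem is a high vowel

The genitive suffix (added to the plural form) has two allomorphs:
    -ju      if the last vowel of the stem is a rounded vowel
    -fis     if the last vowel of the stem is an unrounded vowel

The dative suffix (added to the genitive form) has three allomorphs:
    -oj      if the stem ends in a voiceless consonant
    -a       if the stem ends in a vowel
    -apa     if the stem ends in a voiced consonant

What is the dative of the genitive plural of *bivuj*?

*bivuj*: last vowel = /u/, a high vowel → -ij → *bivujij*.
The plural form *bivujij*: last vowel = /i/, an unrounded vowel → -fis → *bivujijfis*.
The genitive form *bivujijfis* — final sound /s/ (a voiceless consonant) → -oj → *bivujijfisoj*.

bivujijfisoj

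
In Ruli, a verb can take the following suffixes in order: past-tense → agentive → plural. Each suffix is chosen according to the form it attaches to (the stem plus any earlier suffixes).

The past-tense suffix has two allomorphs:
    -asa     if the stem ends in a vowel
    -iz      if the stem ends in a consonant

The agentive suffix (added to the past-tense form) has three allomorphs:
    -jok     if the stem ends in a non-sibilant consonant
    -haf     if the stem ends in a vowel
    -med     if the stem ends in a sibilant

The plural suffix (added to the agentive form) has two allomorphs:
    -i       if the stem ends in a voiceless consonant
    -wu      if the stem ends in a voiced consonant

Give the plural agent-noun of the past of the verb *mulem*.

The final sound of *mulem* is /m/, which is a consonant, so the past-tense suffix is -iz, giving *mulemiz*.
The past-tense form *mulemiz*: final sound = /z/, a sibilant → -med → *mulemizmed*.
The final consonant of the agentive form *mulemizmed* is /d/, which is voiced, so the plural suffix is -wu, giving *mulemizmedwu*.

mulemizmedwu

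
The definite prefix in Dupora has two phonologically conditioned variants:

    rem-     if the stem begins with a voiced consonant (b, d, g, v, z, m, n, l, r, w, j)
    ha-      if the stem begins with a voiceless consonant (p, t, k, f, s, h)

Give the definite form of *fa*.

*fa* — first consonant /f/ (voiceless) → ha- → *hafa*.

hafa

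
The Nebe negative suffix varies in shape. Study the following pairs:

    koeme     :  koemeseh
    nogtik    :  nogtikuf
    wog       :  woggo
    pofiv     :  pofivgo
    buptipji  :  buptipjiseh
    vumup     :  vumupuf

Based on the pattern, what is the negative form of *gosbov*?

The suffix is conditioned by the final sound: -uf when the stem ends in a voiceless consonant (*nogtik*, *vumup*); -go when the stem ends in a voiced consonant (*wog*, *pofiv*); -seh when the stem ends in a vowel (*koeme*, *buptipji*).
*gosbov* — final sound /v/ (a voiced consonant) → -go → *gosbovgo*.

gosbovgo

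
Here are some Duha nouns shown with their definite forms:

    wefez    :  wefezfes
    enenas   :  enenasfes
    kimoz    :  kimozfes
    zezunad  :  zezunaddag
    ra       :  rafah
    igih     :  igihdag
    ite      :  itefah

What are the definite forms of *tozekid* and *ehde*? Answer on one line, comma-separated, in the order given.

The suffix is conditioned by the final sound: -fes when the stem ends in a sibilant (*wefez*, *enenas*, *kimoz*); -dag when the stem ends in a non-sibilant consonant (*zezunad*, *igih*); -fah when the stem ends in a vowel (*ra*, *ite*).
*tozekid*: final sound = /d/, a non-sibilant consonant → -dag → *tozekiddag*.
Since the final sound of *ehde* is /e/ (a vowel), it takes -fah, giving *ehdefah*.

tozekiddag, ehdefah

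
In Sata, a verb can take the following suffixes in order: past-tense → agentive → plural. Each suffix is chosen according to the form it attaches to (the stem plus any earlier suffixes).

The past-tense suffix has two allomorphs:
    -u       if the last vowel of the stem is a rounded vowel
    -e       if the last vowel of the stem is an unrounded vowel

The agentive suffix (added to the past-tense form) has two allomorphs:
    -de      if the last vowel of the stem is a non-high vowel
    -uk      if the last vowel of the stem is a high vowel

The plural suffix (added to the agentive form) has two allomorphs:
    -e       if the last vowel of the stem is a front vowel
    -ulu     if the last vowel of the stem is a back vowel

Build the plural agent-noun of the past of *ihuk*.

*ihuk*: last vowel = /u/, a rounded vowel → -u → *ihuku*.
Since the last vowel of the past-tense form *ihuku* is /u/ (a high vowel), it takes -uk, giving *ihukuuk*.
The last vowel of the agentive form *ihukuuk* is /u/, which is a back vowel, so the plural suffix is -ulu, giving *ihukuukulu*.

ihukuukulu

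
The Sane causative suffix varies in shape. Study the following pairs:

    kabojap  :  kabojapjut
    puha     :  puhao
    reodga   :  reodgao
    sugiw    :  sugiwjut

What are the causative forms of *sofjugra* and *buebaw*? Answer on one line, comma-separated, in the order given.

sofjugrao, buebawjut

The suffix is conditioned by the final sound: -jut when the stem ends in a consonant (*kabojap*, *sugiw*); -o when the stem ends in a vowel (*puha*, *reodga*).
Since the final sound of *sofjugra* is /a/ (a vowel), it takes -o, giving *sofjugrao*.
Since the final sound of *buebaw* is /w/ (a consonant), it takes -jut, giving *buebawjut*.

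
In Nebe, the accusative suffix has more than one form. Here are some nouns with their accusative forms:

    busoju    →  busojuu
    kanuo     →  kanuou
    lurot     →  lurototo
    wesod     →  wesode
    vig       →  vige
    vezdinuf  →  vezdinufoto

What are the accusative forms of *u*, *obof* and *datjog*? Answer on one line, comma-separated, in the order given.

uu, obofoto, datjoge

The alternation tracks the final sound of the stem — -oto when the stem ends in a voiceless consonant (*lurot*, *vezdinuf*); -e when the stem ends in a voiced consonant (*wesod*, *vig*); -u when the stem ends in a vowel (*busoju*, *kanuo*).
*u*: final sound = /u/, a vowel → -u → *uu*.
The final sound of *obof* is /f/, which is a voiceless consonant, so the suffix is -oto, giving *obofoto*.
Since the final sound of *datjog* is /g/ (a voiced consonant), it takes -e, giving *datjoge*.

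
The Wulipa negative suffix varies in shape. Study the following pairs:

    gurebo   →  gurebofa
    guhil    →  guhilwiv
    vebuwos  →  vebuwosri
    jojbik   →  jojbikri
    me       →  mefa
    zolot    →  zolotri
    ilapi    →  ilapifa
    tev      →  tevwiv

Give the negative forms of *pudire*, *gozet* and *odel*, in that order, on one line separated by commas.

Looking at the final sound of each stem: -ri when the stem ends in a voiceless consonant (*vebuwos*, *jojbik*, *zolot*); -wiv when the stem ends in a voiced consonant (*guhil*, *tev*); -fa when the stem ends in a vowel (*gurebo*, *me*, *ilapi*).
Since the final sound of *pudire* is /e/ (a vowel), it takes -fa, giving *pudirefa*.
*gozet*: final sound = /t/, a voiceless consonant → -ri → *gozetri*.
*odel* — final sound /l/ (a voiced consonant) → -wiv → *odelwiv*.

pudirefa, gozetri, odelwiv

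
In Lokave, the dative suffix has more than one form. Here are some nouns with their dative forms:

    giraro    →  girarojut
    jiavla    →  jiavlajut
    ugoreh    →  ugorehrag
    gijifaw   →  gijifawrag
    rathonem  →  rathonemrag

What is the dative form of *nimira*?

The suffix is conditioned by the final sound: -rag when the stem ends in a consonant (*ugoreh*, *gijifaw*, *rathonem*); -jut when the stem ends in a vowel (*giraro*, *jiavla*).
*nimira*: final sound = /a/, a vowel → -jut → *nimirajut*.

nimirajut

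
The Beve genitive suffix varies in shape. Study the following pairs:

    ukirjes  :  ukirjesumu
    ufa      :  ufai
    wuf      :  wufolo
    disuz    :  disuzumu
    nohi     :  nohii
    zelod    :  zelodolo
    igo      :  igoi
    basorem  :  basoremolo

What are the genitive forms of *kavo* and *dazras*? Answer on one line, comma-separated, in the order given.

The alternation tracks the final sound of the stem — -umu when the stem ends in a sibilant (*ukirjes*, *disuz*); -olo when the stem ends in a non-sibilant consonant (*wuf*, *zelod*, *basorem*); -i when the stem ends in a vowel (*ufa*, *nohi*, *igo*).
Since the final sound of *kavo* is /o/ (a vowel), it takes -i, giving *kavoi*.
The final sound of *dazras* is /s/, which is a sibilant, so the suffix is -umu, giving *dazrasumu*.

kavoi, dazrasumu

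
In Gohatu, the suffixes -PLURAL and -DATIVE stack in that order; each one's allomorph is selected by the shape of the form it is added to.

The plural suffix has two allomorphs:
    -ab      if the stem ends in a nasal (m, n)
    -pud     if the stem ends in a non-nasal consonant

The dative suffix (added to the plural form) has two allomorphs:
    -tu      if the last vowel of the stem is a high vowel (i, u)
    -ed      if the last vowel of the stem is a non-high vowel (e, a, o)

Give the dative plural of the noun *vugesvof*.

vugesvofpudtu

*vugesvof* — final consonant /f/ (non-nasal) → -pud → *vugesvofpud*.
The plural form *vugesvofpud*: last vowel = /u/, a high vowel → -tu → *vugesvofpudtu*.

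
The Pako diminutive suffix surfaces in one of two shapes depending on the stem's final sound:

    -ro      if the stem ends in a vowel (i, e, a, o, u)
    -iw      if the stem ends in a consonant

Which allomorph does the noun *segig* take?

*segig*: final sound = /g/, a consonant → -iw.

-iw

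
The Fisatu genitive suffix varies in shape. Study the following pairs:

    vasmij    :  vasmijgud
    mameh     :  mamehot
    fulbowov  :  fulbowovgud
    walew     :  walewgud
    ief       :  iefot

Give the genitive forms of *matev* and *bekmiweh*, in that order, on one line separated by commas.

Looking at the final consonant of each stem: -ot when the stem ends in a voiceless consonant (*mameh*, *ief*); -gud when the stem ends in a voiced consonant (*vasmij*, *fulbowov*, *walew*).
*matev* — final consonant /v/ (voiced) → -gud → *matevgud*.
*bekmiweh*: final consonant = /h/, voiceless → -ot → *bekmiwehot*.

matevgud, bekmiwehot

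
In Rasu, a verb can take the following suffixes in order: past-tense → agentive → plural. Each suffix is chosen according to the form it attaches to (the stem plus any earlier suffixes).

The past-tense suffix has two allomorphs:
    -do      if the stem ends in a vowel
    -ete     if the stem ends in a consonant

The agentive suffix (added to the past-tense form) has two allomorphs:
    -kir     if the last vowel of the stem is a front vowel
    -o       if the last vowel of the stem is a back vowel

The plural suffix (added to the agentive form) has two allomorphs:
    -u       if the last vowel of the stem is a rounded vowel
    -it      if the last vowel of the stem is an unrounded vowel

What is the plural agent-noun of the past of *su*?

The final sound of *su* is /u/, which is a vowel, so the past-tense suffix is -do, giving *sudo*.
The last vowel of the past-tense form *sudo* is /o/, which is a back vowel, so the agentive suffix is -o, giving *sudoo*.
Since the last vowel of the agentive form *sudoo* is /o/ (a rounded vowel), it takes -u, giving *sudoou*.

sudoou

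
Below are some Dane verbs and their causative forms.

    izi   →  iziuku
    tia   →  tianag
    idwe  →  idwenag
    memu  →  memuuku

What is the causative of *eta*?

The alternation tracks the last vowel of the stem — -uku when the last vowel of the stem is a high vowel (*izi*, *memu*); -nag when the last vowel of the stem is a non-high vowel (*tia*, *idwe*).
*eta*: last vowel = /a/, a non-high vowel → -nag → *etanag*.

etanag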